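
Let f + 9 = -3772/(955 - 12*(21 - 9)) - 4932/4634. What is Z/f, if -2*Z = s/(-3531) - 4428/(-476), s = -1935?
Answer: 185183218527/553277522897 ≈ 0.33470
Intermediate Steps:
f = -27651433/1879087 (f = -9 + (-3772/(955 - 12*(21 - 9)) - 4932/4634) = -9 + (-3772/(955 - 12*12) - 4932*1/4634) = -9 + (-3772/(955 - 1*144) - 2466/2317) = -9 + (-3772/(955 - 144) - 2466/2317) = -9 + (-3772/811 - 2466/2317) = -9 - 10739650/1879087 = -27651433/1879087 ≈ -14.715)
Z = -689847/140063 (Z = -(-1935/(-3531) - 4428/(-476))/2 = -(-1935*(-1/3531) - 4428*(-1/476))/2 = -(645/1177 + 1107/119)/2 = -½*1379694/140063 = -689847/140063 ≈ -4.9253)
Z/f = -689847/(140063*(-27651433/1879087)) = -689847/140063*(-1879087/27651433) = 185183218527/553277522897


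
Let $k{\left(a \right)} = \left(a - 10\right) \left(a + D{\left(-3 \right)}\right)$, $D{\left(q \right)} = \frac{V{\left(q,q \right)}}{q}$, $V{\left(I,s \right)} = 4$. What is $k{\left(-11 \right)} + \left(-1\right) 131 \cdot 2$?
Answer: $-3$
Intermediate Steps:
$D{\left(q \right)} = \frac{4}{q}$
$k{\left(a \right)} = \left(-10 + a\right) \left(- \frac{4}{3} + a\right)$ ($k{\left(a \right)} = \left(a - 10\right) \left(a + \frac{4}{-3}\right) = \left(-10 + a\right) \left(a + 4 \left(- \frac{1}{3}\right)\right) = \left(-10 + a\right) \left(a - \frac{4}{3}\right) = \left(-10 + a\right) \left(- \frac{4}{3} + a\right)$)
$k{\left(-11 \right)} + \left(-1\right) 131 \cdot 2 = \left(\frac{40}{3} + \left(-11\right)^{2} - - \frac{374}{3}\right) + \left(-1\right) 131 \cdot 2 = \left(\frac{40}{3} + 121 + \frac{374}{3}\right) - 262 = 259 - 262 = -3$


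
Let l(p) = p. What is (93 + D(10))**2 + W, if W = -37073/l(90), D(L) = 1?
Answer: 758167/90 ≈ 8424.1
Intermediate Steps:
W = -37073/90 ≈ -411.92
(93 + D(10))**2 + W = (93 + 1)**2 - 37073/90 = 94**2 - 37073/90 = 8836 - 37073/90 = 758167/90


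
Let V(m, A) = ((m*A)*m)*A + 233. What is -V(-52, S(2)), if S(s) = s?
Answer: -11049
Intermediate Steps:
V(m, A) = 233 + A**2*m**2 (V(m, A) = ((A*m)*m)*A + 233 = (A*m**2)*A + 233 = A**2*m**2 + 233 = 233 + A**2*m**2)
-V(-52, S(2)) = -(233 + 2**2*(-52)**2) = -(233 + 4*2704) = -(233 + 10816) = -1*11049 = -11049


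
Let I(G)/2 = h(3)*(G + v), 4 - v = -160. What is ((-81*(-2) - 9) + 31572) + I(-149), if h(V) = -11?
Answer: 31395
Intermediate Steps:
v = 164 (v = 4 - 1*(-160) = 4 + 160 = 164)
I(G) = -3608 - 22*G (I(G) = 2*(-11*(G + 164)) = 2*(-11*(164 + G)) = 2*(-1804 - 11*G) = -3608 - 22*G)
((-81*(-2) - 9) + 31572) + I(-149) = ((-81*(-2) - 9) + 31572) + (-3608 - 22*(-149)) = ((162 - 9) + 31572) + (-3608 + 3278) = (153 + 31572) - 330 = 31725 - 330 = 31395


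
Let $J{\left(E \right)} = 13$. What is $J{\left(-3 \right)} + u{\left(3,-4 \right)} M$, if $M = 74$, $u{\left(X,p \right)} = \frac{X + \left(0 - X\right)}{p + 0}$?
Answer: $13$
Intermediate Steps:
$u{\left(X,p \right)} = 0$ ($u{\left(X,p \right)} = \frac{X - X}{p} = \frac{0}{p} = 0$)
$J{\left(-3 \right)} + u{\left(3,-4 \right)} M = 13 + 0 \cdot 74 = 13 + 0 = 13$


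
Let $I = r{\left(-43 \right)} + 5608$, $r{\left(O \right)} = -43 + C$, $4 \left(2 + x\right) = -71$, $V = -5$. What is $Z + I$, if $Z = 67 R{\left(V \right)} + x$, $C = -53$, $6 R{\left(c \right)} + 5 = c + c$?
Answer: $\frac{21299}{4} \approx 5324.8$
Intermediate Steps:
$x = - \frac{79}{4}$ ($x = -2 + \frac{1}{4} \left(-71\right) = -2 - \frac{71}{4} = - \frac{79}{4} \approx -19.75$)
$R{\left(c \right)} = - \frac{5}{6} + \frac{c}{3}$ ($R{\left(c \right)} = - \frac{5}{6} + \frac{c + c}{6} = - \frac{5}{6} + \frac{2 c}{6} = - \frac{5}{6} + \frac{c}{3}$)
$Z = - \frac{749}{4}$ ($Z = 67 \left(- \frac{5}{6} + \frac{1}{3} \left(-5\right)\right) - \frac{79}{4} = 67 \left(- \frac{5}{6} - \frac{5}{3}\right) - \frac{79}{4} = 67 \left(- \frac{5}{2}\right) - \frac{79}{4} = - \frac{335}{2} - \frac{79}{4} = - \frac{749}{4} \approx -187.25$)
$r{\left(O \right)} = -96$ ($r{\left(O \right)} = -43 - 53 = -96$)
$I = 5512$ ($I = -96 + 5608 = 5512$)
$Z + I = - \frac{749}{4} + 5512 = \frac{21299}{4}$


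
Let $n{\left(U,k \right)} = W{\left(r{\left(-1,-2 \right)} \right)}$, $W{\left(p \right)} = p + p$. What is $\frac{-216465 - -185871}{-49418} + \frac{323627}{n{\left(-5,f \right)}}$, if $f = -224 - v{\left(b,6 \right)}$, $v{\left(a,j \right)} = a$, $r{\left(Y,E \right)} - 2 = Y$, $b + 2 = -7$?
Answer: $\frac{7996530137}{49418} \approx 1.6181 \cdot 10^{5}$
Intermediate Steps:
$b = -9$ ($b = -2 - 7 = -9$)
$r{\left(Y,E \right)} = 2 + Y$
$f = -215$ ($f = -224 - -9 = -224 + 9 = -215$)
$W{\left(p \right)} = 2 p$
$n{\left(U,k \right)} = 2$ ($n{\left(U,k \right)} = 2 \left(2 - 1\right) = 2 \cdot 1 = 2$)
$\frac{-216465 - -185871}{-49418} + \frac{323627}{n{\left(-5,f \right)}} = \frac{-216465 - -185871}{-49418} + \frac{323627}{2} = \left(-216465 + 185871\right) \left(- \frac{1}{49418}\right) + 323627 \cdot \frac{1}{2} = \left(-30594\right) \left(- \frac{1}{49418}\right) + \frac{323627}{2} = \frac{15297}{24709} + \frac{323627}{2} = \frac{7996530137}{49418}$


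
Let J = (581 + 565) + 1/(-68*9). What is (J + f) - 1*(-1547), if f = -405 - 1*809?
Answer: 905147/612 ≈ 1479.0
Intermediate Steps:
J = 701351/612 (J = 1146 + 1/(-612) = 1146 - 1/612 = 701351/612 ≈ 1146.0)
f = -1214 (f = -405 - 809 = -1214)
(J + f) - 1*(-1547) = (701351/612 - 1214) - 1*(-1547) = -41617/612 + 1547 = 905147/612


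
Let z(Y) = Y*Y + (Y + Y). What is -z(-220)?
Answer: -47960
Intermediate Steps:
z(Y) = Y**2 + 2*Y
-z(-220) = -(-220)*(2 - 220) = -(-220)*(-218) = -1*47960 = -47960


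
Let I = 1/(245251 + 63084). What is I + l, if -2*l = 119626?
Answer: -18442441354/308335 ≈ -59813.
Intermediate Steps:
l = -59813 (l = -½*119626 = -59813)
I = 1/308335 ≈ 3.2432e-6
I + l = 1/308335 - 59813 = -18442441354/308335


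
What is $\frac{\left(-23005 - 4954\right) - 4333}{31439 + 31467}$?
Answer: $- \frac{16146}{31453} \approx -0.51334$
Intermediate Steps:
$\frac{\left(-23005 - 4954\right) - 4333}{31439 + 31467} = \frac{-27959 - 4333}{62906} = \left(-32292\right) \frac{1}{62906} = - \frac{16146}{31453}$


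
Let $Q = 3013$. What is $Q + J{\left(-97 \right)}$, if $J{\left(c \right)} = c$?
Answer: $2916$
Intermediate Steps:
$Q + J{\left(-97 \right)} = 3013 - 97 = 2916$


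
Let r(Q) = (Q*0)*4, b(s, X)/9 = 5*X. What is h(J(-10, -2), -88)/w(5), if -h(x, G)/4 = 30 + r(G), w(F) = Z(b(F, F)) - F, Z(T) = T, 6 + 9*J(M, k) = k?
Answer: -6/11 ≈ -0.54545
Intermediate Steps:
b(s, X) = 45*X (b(s, X) = 9*(5*X) = 45*X)
J(M, k) = -⅔ + k/9
r(Q) = 0 (r(Q) = 0*4 = 0)
w(F) = 44*F (w(F) = 45*F - F = 44*F)
h(x, G) = -120 (h(x, G) = -4*(30 + 0) = -4*30 = -120)
h(J(-10, -2), -88)/w(5) = -120/(44*5) = -120/220 = -120*1/220 = -6/11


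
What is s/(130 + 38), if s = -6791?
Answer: -6791/168 ≈ -40.423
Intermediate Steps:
s/(130 + 38) = -6791/(130 + 38) = -6791/168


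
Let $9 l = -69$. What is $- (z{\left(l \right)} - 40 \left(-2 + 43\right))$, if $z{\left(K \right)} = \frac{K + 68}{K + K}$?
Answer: $\frac{75621}{46} \approx 1643.9$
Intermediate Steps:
$l = - \frac{23}{3}$ ($l = \frac{1}{9} \left(-69\right) = - \frac{23}{3} \approx -7.6667$)
$z{\left(K \right)} = \frac{68 + K}{2 K}$
$- (z{\left(l \right)} - 40 \left(-2 + 43\right)) = - (\frac{68 - \frac{23}{3}}{2 \left(- \frac{23}{3}\right)} - 40 \left(-2 + 43\right)) = - (\frac{1}{2} \left(- \frac{3}{23}\right) \frac{181}{3} - 40 \cdot 41) = - (- \frac{181}{46} - 1640) = \left(-1\right) \left(- \frac{75621}{46}\right) = \frac{75621}{46}$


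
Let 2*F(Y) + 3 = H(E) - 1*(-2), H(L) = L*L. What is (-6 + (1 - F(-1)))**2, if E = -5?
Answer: 289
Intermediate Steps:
H(L) = L**2
F(Y) = 12 (F(Y) = -3/2 + ((-5)**2 - 1*(-2))/2 = -3/2 + (25 + 2)/2 = -3/2 + (1/2)*27 = -3/2 + 27/2 = 12)
(-6 + (1 - F(-1)))**2 = (-6 + (1 - 1*12))**2 = (-6 + (1 - 12))**2 = (-6 - 11)**2 = (-17)**2 = 289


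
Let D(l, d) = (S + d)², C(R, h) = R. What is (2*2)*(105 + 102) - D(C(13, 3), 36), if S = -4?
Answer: -196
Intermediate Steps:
D(l, d) = (-4 + d)²
(2*2)*(105 + 102) - D(C(13, 3), 36) = (2*2)*(105 + 102) - (-4 + 36)² = 4*207 - 1*32² = 828 - 1*1024 = 828 - 1024 = -196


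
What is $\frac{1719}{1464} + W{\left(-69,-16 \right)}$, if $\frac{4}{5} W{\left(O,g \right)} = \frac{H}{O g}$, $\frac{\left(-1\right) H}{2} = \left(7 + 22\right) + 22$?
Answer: $\frac{47531}{44896} \approx 1.0587$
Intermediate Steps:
$H = -102$ ($H = - 2 \left(\left(7 + 22\right) + 22\right) = - 2 \left(29 + 22\right) = \left(-2\right) 51 = -102$)
$W{\left(O,g \right)} = - \frac{255}{2 O g}$ ($W{\left(O,g \right)} = \frac{5 \left(- \frac{102}{O g}\right)}{4} = - \frac{255}{2 O g}$)
$\frac{1719}{1464} + W{\left(-69,-16 \right)} = \frac{1719}{1464} - \frac{255}{2 \left(-69\right) \left(-16\right)} = 1719 \cdot \frac{1}{1464} - \left(- \frac{85}{46}\right) \left(- \frac{1}{16}\right) = \frac{573}{488} - \frac{85}{736} = \frac{47531}{44896}$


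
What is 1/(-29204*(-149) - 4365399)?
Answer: -1/14003 ≈ -7.1413e-5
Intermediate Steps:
1/(-29204*(-149) - 4365399) = 1/(4351396 - 4365399) = 1/(-14003) = -1/14003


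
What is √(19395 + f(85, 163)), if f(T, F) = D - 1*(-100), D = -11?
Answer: 2*√4871 ≈ 139.59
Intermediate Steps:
f(T, F) = 89 (f(T, F) = -11 - 1*(-100) = -11 + 100 = 89)
√(19395 + f(85, 163)) = √(19395 + 89) = √19484 = 2*√4871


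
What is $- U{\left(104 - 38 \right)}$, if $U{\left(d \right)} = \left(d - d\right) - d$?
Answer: $66$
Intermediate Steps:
$U{\left(d \right)} = - d$ ($U{\left(d \right)} = 0 - d = - d$)
$- U{\left(104 - 38 \right)} = - \left(-1\right) \left(104 - 38\right) = - \left(-1\right) 66 = \left(-1\right) \left(-66\right) = 66$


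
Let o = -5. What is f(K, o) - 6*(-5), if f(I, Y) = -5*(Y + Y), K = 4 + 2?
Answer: 80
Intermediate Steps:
K = 6
f(I, Y) = -10*Y
f(K, o) - 6*(-5) = -10*(-5) - 6*(-5) = 50 + 30 = 80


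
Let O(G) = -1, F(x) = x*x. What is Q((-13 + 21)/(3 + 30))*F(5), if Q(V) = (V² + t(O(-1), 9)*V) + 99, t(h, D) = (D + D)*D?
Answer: 3766075/1089 ≈ 3458.3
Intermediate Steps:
F(x) = x²
t(h, D) = 2*D² (t(h, D) = (2*D)*D = 2*D²)
Q(V) = 99 + V² + 162*V (Q(V) = (V² + (2*9²)*V) + 99 = (V² + (2*81)*V) + 99 = (V² + 162*V) + 99 = 99 + V² + 162*V)
Q((-13 + 21)/(3 + 30))*F(5) = (99 + ((-13 + 21)/(3 + 30))² + 162*((-13 + 21)/(3 + 30)))*5² = (99 + (8/33)² + 162*(8/33))*25 = (99 + 64/1089 + 432/11)*25 = (150643/1089)*25 = 3766075/1089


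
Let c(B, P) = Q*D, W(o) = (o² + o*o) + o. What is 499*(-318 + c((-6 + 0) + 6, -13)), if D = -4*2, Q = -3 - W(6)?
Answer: 164670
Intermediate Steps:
W(o) = o + 2*o² (W(o) = (o² + o²) + o = 2*o² + o = o + 2*o²)
Q = -81 (Q = -3 - 6*(1 + 2*6) = -3 - 6*(1 + 12) = -3 - 6*13 = -3 - 1*78 = -3 - 78 = -81)
D = -8
c(B, P) = 648 (c(B, P) = -81*(-8) = 648)
499*(-318 + c((-6 + 0) + 6, -13)) = 499*(-318 + 648) = 499*330 = 164670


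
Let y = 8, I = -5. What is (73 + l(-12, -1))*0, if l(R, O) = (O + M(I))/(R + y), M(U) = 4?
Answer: 0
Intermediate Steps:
l(R, O) = (4 + O)/(8 + R) (l(R, O) = (O + 4)/(R + 8) = (4 + O)/(8 + R))
(73 + l(-12, -1))*0 = (73 + (4 - 1)/(8 - 12))*0 = (73 + 3/(-4))*0 = (73 - 1/4*3)*0 = (73 - 3/4)*0 = (289/4)*0 = 0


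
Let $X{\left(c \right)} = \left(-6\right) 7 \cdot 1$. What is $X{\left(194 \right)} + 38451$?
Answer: $38409$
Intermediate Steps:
$X{\left(c \right)} = -42$ ($X{\left(c \right)} = \left(-42\right) 1 = -42$)
$X{\left(194 \right)} + 38451 = -42 + 38451 = 38409$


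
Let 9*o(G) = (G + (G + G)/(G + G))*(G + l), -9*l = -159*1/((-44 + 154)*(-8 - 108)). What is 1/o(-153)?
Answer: 43065/111280967 ≈ 0.00038699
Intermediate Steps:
l = -53/38280 (l = -(-53)/(3*((-8 - 108)*(-44 + 154))) = -(-53)/(3*((-116*110))) = -(-53)/(3*(-12760)) = -(-53)*(-1)/(3*12760) = -⅑*159/12760 = -53/38280 ≈ -0.0013845)
o(G) = (1 + G)*(-53/38280 + G)/9 (o(G) = ((G + (G + G)/(G + G))*(G - 53/38280))/9 = ((G + (2*G)/((2*G)))*(-53/38280 + G))/9 = ((G + (2*G)*(1/(2*G)))*(-53/38280 + G))/9 = ((G + 1)*(-53/38280 + G))/9 = ((1 + G)*(-53/38280 + G))/9 = (1 + G)*(-53/38280 + G)/9)
1/o(-153) = 1/(-53/344520 + (⅑)*(-153)² + (38227/344520)*(-153)) = 1/(-53/344520 + (⅑)*23409 - 649859/38280) = 1/(-53/344520 + 2601 - 649859/38280) = 1/(111280967/43065) = 43065/111280967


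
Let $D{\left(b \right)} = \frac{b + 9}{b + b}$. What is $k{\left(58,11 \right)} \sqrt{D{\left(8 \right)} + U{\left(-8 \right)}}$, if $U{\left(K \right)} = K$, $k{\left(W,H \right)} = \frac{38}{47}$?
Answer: $\frac{19 i \sqrt{111}}{94} \approx 2.1295 i$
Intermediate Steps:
$D{\left(b \right)} = \frac{9 + b}{2 b}$
$k{\left(W,H \right)} = \frac{38}{47}$ ($k{\left(W,H \right)} = 38 \cdot \frac{1}{47} = \frac{38}{47}$)
$k{\left(58,11 \right)} \sqrt{D{\left(8 \right)} + U{\left(-8 \right)}} = \frac{38 \sqrt{\frac{9 + 8}{2 \cdot 8} - 8}}{47} = \frac{38 \sqrt{\frac{1}{2} \cdot \frac{1}{8} \cdot 17 - 8}}{47} = \frac{38 \sqrt{\frac{17}{16} - 8}}{47} = \frac{38 \sqrt{- \frac{111}{16}}}{47} = \frac{38 \frac{i \sqrt{111}}{4}}{47} = \frac{19 i \sqrt{111}}{94}$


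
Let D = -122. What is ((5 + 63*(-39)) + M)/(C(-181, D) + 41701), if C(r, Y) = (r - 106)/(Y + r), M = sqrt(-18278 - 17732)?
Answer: -371478/6317845 + 303*I*sqrt(36010)/12635690 ≈ -0.058798 + 0.0045505*I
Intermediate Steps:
M = I*sqrt(36010) (M = sqrt(-36010) = I*sqrt(36010) ≈ 189.76*I)
C(r, Y) = (-106 + r)/(Y + r)
((5 + 63*(-39)) + M)/(C(-181, D) + 41701) = ((5 + 63*(-39)) + I*sqrt(36010))/((-106 - 181)/(-122 - 181) + 41701) = ((5 - 2457) + I*sqrt(36010))/(-287/(-303) + 41701) = (-2452 + I*sqrt(36010))/(-1/303*(-287) + 41701) = (-2452 + I*sqrt(36010))/(287/303 + 41701) = (-2452 + I*sqrt(36010))/(12635690/303) = (-2452 + I*sqrt(36010))*(303/12635690) = -371478/6317845 + 303*I*sqrt(36010)/12635690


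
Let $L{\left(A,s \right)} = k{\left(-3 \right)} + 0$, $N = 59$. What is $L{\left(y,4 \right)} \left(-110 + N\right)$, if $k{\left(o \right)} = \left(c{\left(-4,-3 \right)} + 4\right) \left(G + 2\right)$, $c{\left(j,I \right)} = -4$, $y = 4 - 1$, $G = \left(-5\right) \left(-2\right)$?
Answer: $0$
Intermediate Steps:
$G = 10$
$y = 3$ ($y = 4 - 1 = 3$)
$k{\left(o \right)} = 0$ ($k{\left(o \right)} = \left(-4 + 4\right) \left(10 + 2\right) = 0 \cdot 12 = 0$)
$L{\left(A,s \right)} = 0$ ($L{\left(A,s \right)} = 0 + 0 = 0$)
$L{\left(y,4 \right)} \left(-110 + N\right) = 0 \left(-110 + 59\right) = 0 \left(-51\right) = 0$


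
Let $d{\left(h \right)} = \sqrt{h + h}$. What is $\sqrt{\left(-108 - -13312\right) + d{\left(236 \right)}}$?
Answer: $\sqrt{13204 + 2 \sqrt{118}} \approx 115.0$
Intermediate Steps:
$d{\left(h \right)} = \sqrt{2} \sqrt{h}$ ($d{\left(h \right)} = \sqrt{2 h} = \sqrt{2} \sqrt{h}$)
$\sqrt{\left(-108 - -13312\right) + d{\left(236 \right)}} = \sqrt{\left(-108 - -13312\right) + \sqrt{2} \sqrt{236}} = \sqrt{\left(-108 + 13312\right) + \sqrt{2} \cdot 2 \sqrt{59}} = \sqrt{13204 + 2 \sqrt{118}}$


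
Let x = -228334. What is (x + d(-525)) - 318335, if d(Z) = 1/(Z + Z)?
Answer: -574002451/1050 ≈ -5.4667e+5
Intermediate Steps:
d(Z) = 1/(2*Z)
(x + d(-525)) - 318335 = (-228334 + (1/2)/(-525)) - 318335 = (-228334 + (1/2)*(-1/525)) - 318335 = (-228334 - 1/1050) - 318335 = -239750701/1050 - 318335 = -574002451/1050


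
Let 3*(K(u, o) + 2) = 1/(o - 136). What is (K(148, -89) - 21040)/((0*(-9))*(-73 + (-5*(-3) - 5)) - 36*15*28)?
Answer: 14203351/10206000 ≈ 1.3917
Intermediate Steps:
K(u, o) = -2 + 1/(3*(-136 + o)) (K(u, o) = -2 + 1/(3*(o - 136)) = -2 + 1/(3*(-136 + o)))
(K(148, -89) - 21040)/((0*(-9))*(-73 + (-5*(-3) - 5)) - 36*15*28) = ((817 - 6*(-89))/(3*(-136 - 89)) - 21040)/((0*(-9))*(-73 + (-5*(-3) - 5)) - 36*15*28) = ((⅓)*(817 + 534)/(-225) - 21040)/(0*(-73 + (15 - 5)) - 540*28) = ((⅓)*(-1/225)*1351 - 21040)/(0*(-73 + 10) - 15120) = (-1351/675 - 21040)/(0*(-63) - 15120) = -14203351/(675*(0 - 15120)) = -14203351/675/(-15120) = -14203351/675*(-1/15120) = 14203351/10206000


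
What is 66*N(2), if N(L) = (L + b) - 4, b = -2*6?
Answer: -924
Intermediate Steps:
b = -12
N(L) = -16 + L (N(L) = (L - 12) - 4 = (-12 + L) - 4 = -16 + L)
66*N(2) = 66*(-16 + 2) = 66*(-14) = -924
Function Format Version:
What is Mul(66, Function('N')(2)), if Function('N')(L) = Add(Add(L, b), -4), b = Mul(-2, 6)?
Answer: -924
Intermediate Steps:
b = -12
Function('N')(L) = Add(-16, L) (Function('N')(L) = Add(Add(L, -12), -4) = Add(Add(-12, L), -4) = Add(-16, L))
Mul(66, Function('N')(2)) = Mul(66, Add(-16, 2)) = Mul(66, -14) = -924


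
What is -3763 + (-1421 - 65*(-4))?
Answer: -4924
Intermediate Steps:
-3763 + (-1421 - 65*(-4)) = -3763 + (-1421 - 1*(-260)) = -3763 + (-1421 + 260) = -3763 - 1161 = -4924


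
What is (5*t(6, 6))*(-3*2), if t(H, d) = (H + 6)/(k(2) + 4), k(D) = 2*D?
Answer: -45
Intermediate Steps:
t(H, d) = 3/4 + H/8 (t(H, d) = (H + 6)/(2*2 + 4) = (6 + H)/(4 + 4) = (6 + H)/8 = (6 + H)*(1/8) = 3/4 + H/8)
(5*t(6, 6))*(-3*2) = (5*(3/4 + (1/8)*6))*(-3*2) = (5*(3/4 + 3/4))*(-6) = (5*(3/2))*(-6) = (15/2)*(-6) = -45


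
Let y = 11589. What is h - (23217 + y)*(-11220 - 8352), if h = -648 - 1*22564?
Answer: 681199820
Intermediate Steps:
h = -23212 (h = -648 - 22564 = -23212)
h - (23217 + y)*(-11220 - 8352) = -23212 - (23217 + 11589)*(-11220 - 8352) = -23212 - 34806*(-19572) = -23212 - 1*(-681223032) = -23212 + 681223032 = 681199820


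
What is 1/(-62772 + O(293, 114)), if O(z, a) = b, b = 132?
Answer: -1/62640 ≈ -1.5964e-5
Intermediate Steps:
O(z, a) = 132
1/(-62772 + O(293, 114)) = 1/(-62772 + 132) = 1/(-62640) = -1/62640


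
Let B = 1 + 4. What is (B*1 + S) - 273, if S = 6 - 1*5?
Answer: -267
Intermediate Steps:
B = 5
S = 1 (S = 6 - 5 = 1)
(B*1 + S) - 273 = (5*1 + 1) - 273 = (5 + 1) - 273 = 6 - 273 = -267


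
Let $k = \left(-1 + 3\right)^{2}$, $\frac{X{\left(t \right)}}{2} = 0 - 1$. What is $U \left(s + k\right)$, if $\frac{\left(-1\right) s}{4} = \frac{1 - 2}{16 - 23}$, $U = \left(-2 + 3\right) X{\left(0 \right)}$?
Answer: $- \frac{48}{7} \approx -6.8571$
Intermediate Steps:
$X{\left(t \right)} = -2$ ($X{\left(t \right)} = 2 \left(0 - 1\right) = 2 \left(-1\right) = -2$)
$U = -2$ ($U = \left(-2 + 3\right) \left(-2\right) = 1 \left(-2\right) = -2$)
$k = 4$ ($k = 2^{2} = 4$)
$s = - \frac{4}{7}$ ($s = - 4 \frac{1 - 2}{16 - 23} = - 4 \left(- \frac{1}{-7}\right) = - 4 \left(\left(-1\right) \left(- \frac{1}{7}\right)\right) = \left(-4\right) \frac{1}{7} = - \frac{4}{7} \approx -0.57143$)
$U \left(s + k\right) = - 2 \left(- \frac{4}{7} + 4\right) = \left(-2\right) \frac{24}{7} = - \frac{48}{7}$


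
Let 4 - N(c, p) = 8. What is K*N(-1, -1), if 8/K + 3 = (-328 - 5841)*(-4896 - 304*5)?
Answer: -32/39580301 ≈ -8.0848e-7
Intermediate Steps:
N(c, p) = -4 (N(c, p) = 4 - 1*8 = 4 - 8 = -4)
K = 8/39580301 (K = 8/(-3 + (-328 - 5841)*(-4896 - 304*5)) = 8/(-3 - 6169*(-4896 - 1520)) = 8/(-3 - 6169*(-6416)) = 8/(-3 + 39580304) = 8/39580301 ≈ 2.0212e-7)
K*N(-1, -1) = (8/39580301)*(-4) = -32/39580301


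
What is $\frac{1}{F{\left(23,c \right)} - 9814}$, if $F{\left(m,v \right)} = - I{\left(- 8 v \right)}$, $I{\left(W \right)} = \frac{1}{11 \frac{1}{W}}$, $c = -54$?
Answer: $- \frac{11}{108386} \approx -0.00010149$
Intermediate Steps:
$I{\left(W \right)} = \frac{W}{11}$
$F{\left(m,v \right)} = \frac{8 v}{11}$ ($F{\left(m,v \right)} = - \frac{\left(-8\right) v}{11} = \frac{8 v}{11}$)
$\frac{1}{F{\left(23,c \right)} - 9814} = \frac{1}{\frac{8}{11} \left(-54\right) - 9814} = \frac{1}{- \frac{432}{11} - 9814} = \frac{1}{- \frac{108386}{11}} = - \frac{11}{108386}$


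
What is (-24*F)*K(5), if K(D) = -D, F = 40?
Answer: 4800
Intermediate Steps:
(-24*F)*K(5) = (-24*40)*(-1*5) = -960*(-5) = 4800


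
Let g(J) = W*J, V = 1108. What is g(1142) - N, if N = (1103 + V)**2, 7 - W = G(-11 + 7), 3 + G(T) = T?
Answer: -4872533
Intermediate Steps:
G(T) = -3 + T
W = 14 (W = 7 - (-3 + (-11 + 7)) = 7 - (-3 - 4) = 7 - 1*(-7) = 7 + 7 = 14)
g(J) = 14*J
N = 4888521 (N = (1103 + 1108)**2 = 2211**2 = 4888521)
g(1142) - N = 14*1142 - 1*4888521 = 15988 - 4888521 = -4872533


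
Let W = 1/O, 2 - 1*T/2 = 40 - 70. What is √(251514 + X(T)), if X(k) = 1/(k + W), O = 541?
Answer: √12061511815535/6925 ≈ 501.51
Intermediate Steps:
T = 64 (T = 4 - 2*(40 - 70) = 4 - 2*(-30) = 4 + 60 = 64)
W = 1/541 ≈ 0.0018484
X(k) = 1/(1/541 + k) (X(k) = 1/(k + 1/541) = 1/(1/541 + k))
√(251514 + X(T)) = √(251514 + 541/(1 + 541*64)) = √(251514 + 541/(1 + 34624)) = √(251514 + 541/34625) = √(8708672791/34625) = √12061511815535/6925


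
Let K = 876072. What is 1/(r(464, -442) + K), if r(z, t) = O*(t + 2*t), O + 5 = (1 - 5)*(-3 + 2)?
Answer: 1/877398 ≈ 1.1397e-6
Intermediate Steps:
O = -1 (O = -5 + (1 - 5)*(-3 + 2) = -5 - 4*(-1) = -5 + 4 = -1)
r(z, t) = -3*t (r(z, t) = -(t + 2*t) = -3*t)
1/(r(464, -442) + K) = 1/(-3*(-442) + 876072) = 1/(1326 + 876072) = 1/877398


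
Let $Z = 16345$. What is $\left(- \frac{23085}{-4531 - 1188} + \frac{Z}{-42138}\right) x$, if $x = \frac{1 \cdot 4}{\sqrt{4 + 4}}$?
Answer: $\frac{46277825 \sqrt{2}}{12683538} \approx 5.16$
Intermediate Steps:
$x = \sqrt{2}$ ($x = \frac{4}{\sqrt{8}} = \frac{4}{2 \sqrt{2}} = 4 \frac{\sqrt{2}}{4} = \sqrt{2} \approx 1.4142$)
$\left(- \frac{23085}{-4531 - 1188} + \frac{Z}{-42138}\right) x = \left(- \frac{23085}{-4531 - 1188} + \frac{16345}{-42138}\right) \sqrt{2} = \left(- \frac{23085}{-4531 - 1188} + 16345 \left(- \frac{1}{42138}\right)\right) \sqrt{2} = \left(- \frac{23085}{-5719} - \frac{16345}{42138}\right) \sqrt{2} = \left(\left(-23085\right) \left(- \frac{1}{5719}\right) - \frac{16345}{42138}\right) \sqrt{2} = \left(\frac{1215}{301} - \frac{16345}{42138}\right) \sqrt{2} = \frac{46277825 \sqrt{2}}{12683538}$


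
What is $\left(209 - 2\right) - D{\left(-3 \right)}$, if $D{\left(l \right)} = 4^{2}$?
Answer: $191$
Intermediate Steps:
$D{\left(l \right)} = 16$
$\left(209 - 2\right) - D{\left(-3 \right)} = \left(209 - 2\right) - 16 = 207 - 16 = 191$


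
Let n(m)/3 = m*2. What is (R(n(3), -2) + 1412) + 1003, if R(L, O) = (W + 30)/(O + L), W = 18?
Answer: 2418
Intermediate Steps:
n(m) = 6*m (n(m) = 3*(m*2) = 3*(2*m) = 6*m)
R(L, O) = 48/(L + O) (R(L, O) = (18 + 30)/(O + L) = 48/(L + O))
(R(n(3), -2) + 1412) + 1003 = (48/(6*3 - 2) + 1412) + 1003 = (48/(18 - 2) + 1412) + 1003 = (48/16 + 1412) + 1003 = (48*(1/16) + 1412) + 1003 = (3 + 1412) + 1003 = 1415 + 1003 = 2418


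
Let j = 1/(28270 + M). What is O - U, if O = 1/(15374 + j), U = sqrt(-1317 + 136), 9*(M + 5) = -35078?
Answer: 219307/3371625827 - I*sqrt(1181) ≈ 6.5045e-5 - 34.366*I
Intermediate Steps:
M = -35123/9 (M = -5 + (1/9)*(-35078) = -5 - 35078/9 = -35123/9 ≈ -3902.6)
j = 9/219307 (j = 1/(28270 - 35123/9) = 1/(219307/9) = 9/219307 ≈ 4.1038e-5)
U = I*sqrt(1181) (U = sqrt(-1181) = I*sqrt(1181) ≈ 34.366*I)
O = 219307/3371625827 (O = 1/(15374 + 9/219307) = 1/(3371625827/219307) = 219307/3371625827 ≈ 6.5045e-5)
O - U = 219307/3371625827 - I*sqrt(1181)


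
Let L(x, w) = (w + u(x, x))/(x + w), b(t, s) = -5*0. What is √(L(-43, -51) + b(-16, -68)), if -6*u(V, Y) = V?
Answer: √37083/282 ≈ 0.68287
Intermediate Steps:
b(t, s) = 0
u(V, Y) = -V/6
L(x, w) = (w - x/6)/(w + x) (L(x, w) = (w - x/6)/(x + w) = (w - x/6)/(w + x))
√(L(-43, -51) + b(-16, -68)) = √((-51 - ⅙*(-43))/(-51 - 43) + 0) = √((-51 + 43/6)/(-94) + 0) = √(-1/94*(-263/6) + 0) = √(263/564 + 0) = √(263/564) = √37083/282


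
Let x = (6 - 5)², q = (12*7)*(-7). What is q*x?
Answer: -588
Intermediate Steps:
q = -588 (q = 84*(-7) = -588)
x = 1 (x = 1² = 1)
q*x = -588*1 = -588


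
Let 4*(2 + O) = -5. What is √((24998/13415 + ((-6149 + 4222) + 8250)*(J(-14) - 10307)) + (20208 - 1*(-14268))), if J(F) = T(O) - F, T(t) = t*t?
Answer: 3*I*√20789675963398445/53660 ≈ 8061.1*I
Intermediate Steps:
O = -13/4 (O = -2 + (¼)*(-5) = -2 - 5/4 = -13/4 ≈ -3.2500)
T(t) = t²
J(F) = 169/16 - F (J(F) = (-13/4)² - F = 169/16 - F)
√((24998/13415 + ((-6149 + 4222) + 8250)*(J(-14) - 10307)) + (20208 - 1*(-14268))) = √((24998/13415 + ((-6149 + 4222) + 8250)*((169/16 - 1*(-14)) - 10307)) + (20208 - 1*(-14268))) = √((24998*(1/13415) + (-1927 + 8250)*((169/16 + 14) - 10307)) + (20208 + 14268)) = √((24998/13415 + 6323*(393/16 - 10307)) + 34476) = √((24998/13415 + 6323*(-164519/16)) + 34476) = √((24998/13415 - 1040253637/16) + 34476) = √(-13955002140387/214640 + 34476) = √(-13947602211747/214640) = 3*I*√20789675963398445/53660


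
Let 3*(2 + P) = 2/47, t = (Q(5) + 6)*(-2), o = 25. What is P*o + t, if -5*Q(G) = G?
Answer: -8410/141 ≈ -59.645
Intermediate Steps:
Q(G) = -G/5
t = -10 (t = (-1/5*5 + 6)*(-2) = (-1 + 6)*(-2) = 5*(-2) = -10)
P = -280/141 (P = -2 + (2/47)/3 = -2 + (2*(1/47))/3 = -2 + (1/3)*(2/47) = -2 + 2/141 = -280/141 ≈ -1.9858)
P*o + t = -280/141*25 - 10 = -7000/141 - 10 = -8410/141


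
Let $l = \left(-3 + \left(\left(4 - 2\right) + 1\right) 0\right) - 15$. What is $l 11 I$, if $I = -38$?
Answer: $7524$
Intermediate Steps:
$l = -18$ ($l = \left(-3 + \left(2 + 1\right) 0\right) - 15 = \left(-3 + 3 \cdot 0\right) - 15 = \left(-3 + 0\right) - 15 = -3 - 15 = -18$)
$l 11 I = \left(-18\right) 11 \left(-38\right) = \left(-198\right) \left(-38\right) = 7524$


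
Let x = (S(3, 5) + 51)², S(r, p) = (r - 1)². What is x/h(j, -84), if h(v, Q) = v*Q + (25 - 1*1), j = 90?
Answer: -3025/7536 ≈ -0.40141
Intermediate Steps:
h(v, Q) = 24 + Q*v (h(v, Q) = Q*v + (25 - 1) = Q*v + 24 = 24 + Q*v)
S(r, p) = (-1 + r)²
x = 3025 (x = ((-1 + 3)² + 51)² = (2² + 51)² = (4 + 51)² = 55² = 3025)
x/h(j, -84) = 3025/(24 - 84*90) = 3025/(24 - 7560) = 3025/(-7536) = 3025*(-1/7536) = -3025/7536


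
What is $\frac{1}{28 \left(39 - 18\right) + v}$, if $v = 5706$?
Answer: $\frac{1}{6294} \approx 0.00015888$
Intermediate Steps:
$\frac{1}{28 \left(39 - 18\right) + v} = \frac{1}{28 \left(39 - 18\right) + 5706} = \frac{1}{28 \cdot 21 + 5706} = \frac{1}{588 + 5706} = \frac{1}{6294}$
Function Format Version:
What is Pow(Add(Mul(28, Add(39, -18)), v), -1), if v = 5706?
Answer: Rational(1, 6294) ≈ 0.00015888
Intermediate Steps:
Pow(Add(Mul(28, Add(39, -18)), v), -1) = Pow(Add(Mul(28, Add(39, -18)), 5706), -1) = Pow(Add(Mul(28, 21), 5706), -1) = Pow(Add(588, 5706), -1) = Pow(6294, -1) = Rational(1, 6294)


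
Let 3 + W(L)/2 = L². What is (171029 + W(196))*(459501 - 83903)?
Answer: 93093842290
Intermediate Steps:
W(L) = -6 + 2*L²
(171029 + W(196))*(459501 - 83903) = (171029 + (-6 + 2*196²))*(459501 - 83903) = (171029 + (-6 + 2*38416))*375598 = (171029 + (-6 + 76832))*375598 = (171029 + 76826)*375598 = 247855*375598 = 93093842290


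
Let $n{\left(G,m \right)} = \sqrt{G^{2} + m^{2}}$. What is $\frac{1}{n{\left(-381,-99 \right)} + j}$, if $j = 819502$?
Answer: $\frac{409751}{335791686521} - \frac{3 \sqrt{17218}}{671583373042} \approx 1.2197 \cdot 10^{-6}$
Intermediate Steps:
$\frac{1}{n{\left(-381,-99 \right)} + j} = \frac{1}{\sqrt{\left(-381\right)^{2} + \left(-99\right)^{2}} + 819502} = \frac{1}{\sqrt{145161 + 9801} + 819502} = \frac{1}{\sqrt{154962} + 819502} = \frac{1}{3 \sqrt{17218} + 819502} = \frac{1}{819502 + 3 \sqrt{17218}}$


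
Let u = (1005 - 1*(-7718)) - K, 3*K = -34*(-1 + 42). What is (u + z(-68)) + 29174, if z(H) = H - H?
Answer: 115085/3 ≈ 38362.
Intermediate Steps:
K = -1394/3 (K = (-34*(-1 + 42))/3 = (-34*41)/3 = (1/3)*(-1394) = -1394/3 ≈ -464.67)
z(H) = 0
u = 27563/3 (u = (1005 - 1*(-7718)) - 1*(-1394/3) = (1005 + 7718) + 1394/3 = 8723 + 1394/3 = 27563/3 ≈ 9187.7)
(u + z(-68)) + 29174 = (27563/3 + 0) + 29174 = 27563/3 + 29174 = 115085/3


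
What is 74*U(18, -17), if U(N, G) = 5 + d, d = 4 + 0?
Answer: 666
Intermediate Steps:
d = 4
U(N, G) = 9 (U(N, G) = 5 + 4 = 9)
74*U(18, -17) = 74*9 = 666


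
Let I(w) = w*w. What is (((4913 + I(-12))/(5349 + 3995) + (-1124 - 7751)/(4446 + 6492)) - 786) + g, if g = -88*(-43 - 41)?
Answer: 337568224349/51102336 ≈ 6605.7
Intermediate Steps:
I(w) = w²
g = 7392 (g = -88*(-84) = 7392)
(((4913 + I(-12))/(5349 + 3995) + (-1124 - 7751)/(4446 + 6492)) - 786) + g = (((4913 + (-12)²)/(5349 + 3995) + (-1124 - 7751)/(4446 + 6492)) - 786) + 7392 = (((4913 + 144)/9344 - 8875/10938) - 786) + 7392 = ((5057*(1/9344) - 8875*1/10938) - 786) + 7392 = ((5057/9344 - 8875/10938) - 786) + 7392 = (-13807267/51102336 - 786) + 7392 = -40180243363/51102336 + 7392 = 337568224349/51102336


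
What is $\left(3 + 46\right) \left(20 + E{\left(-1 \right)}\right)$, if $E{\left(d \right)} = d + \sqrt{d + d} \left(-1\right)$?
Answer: $931 - 49 i \sqrt{2} \approx 931.0 - 69.297 i$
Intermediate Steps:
$E{\left(d \right)} = d - \sqrt{2} \sqrt{d}$ ($E{\left(d \right)} = d + \sqrt{2 d} \left(-1\right) = d + \sqrt{2} \sqrt{d} \left(-1\right) = d - \sqrt{2} \sqrt{d}$)
$\left(3 + 46\right) \left(20 + E{\left(-1 \right)}\right) = \left(3 + 46\right) \left(20 - \left(1 + \sqrt{2} \sqrt{-1}\right)\right) = 49 \left(20 - \left(1 + \sqrt{2} i\right)\right) = 49 \left(20 - \left(1 + i \sqrt{2}\right)\right) = 49 \left(19 - i \sqrt{2}\right) = 931 - 49 i \sqrt{2}$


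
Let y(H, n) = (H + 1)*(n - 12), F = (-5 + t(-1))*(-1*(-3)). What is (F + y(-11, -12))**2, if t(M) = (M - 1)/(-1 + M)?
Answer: 51984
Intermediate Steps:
t(M) = 1 (t(M) = (-1 + M)/(-1 + M) = 1)
F = -12 (F = (-5 + 1)*(-1*(-3)) = -4*3 = -12)
y(H, n) = (1 + H)*(-12 + n)
(F + y(-11, -12))**2 = (-12 + (-12 - 12 - 12*(-11) - 11*(-12)))**2 = (-12 + (-12 - 12 + 132 + 132))**2 = (-12 + 240)**2 = 228**2 = 51984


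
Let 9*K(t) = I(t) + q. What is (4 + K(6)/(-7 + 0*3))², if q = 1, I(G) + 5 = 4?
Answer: 16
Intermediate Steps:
I(G) = -1 (I(G) = -5 + 4 = -1)
K(t) = 0 (K(t) = (-1 + 1)/9 = (⅑)*0 = 0)
(4 + K(6)/(-7 + 0*3))² = (4 + 0/(-7 + 0*3))² = (4 + 0/(-7 + 0))² = (4 + 0/(-7))² = (4 + 0*(-⅐))² = (4 + 0)² = 4² = 16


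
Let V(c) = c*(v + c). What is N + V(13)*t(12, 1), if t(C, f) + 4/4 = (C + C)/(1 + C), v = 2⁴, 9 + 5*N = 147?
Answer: 1733/5 ≈ 346.60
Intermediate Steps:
N = 138/5 (N = -9/5 + (⅕)*147 = -9/5 + 147/5 = 138/5 ≈ 27.600)
v = 16
V(c) = c*(16 + c)
t(C, f) = -1 + 2*C/(1 + C) (t(C, f) = -1 + (C + C)/(1 + C) = -1 + (2*C)/(1 + C) = -1 + 2*C/(1 + C))
N + V(13)*t(12, 1) = 138/5 + (13*(16 + 13))*((-1 + 12)/(1 + 12)) = 138/5 + (13*29)*(11/13) = 138/5 + 377*((1/13)*11) = 138/5 + 377*(11/13) = 138/5 + 319 = 1733/5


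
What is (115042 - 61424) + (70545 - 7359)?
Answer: 116804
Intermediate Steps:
(115042 - 61424) + (70545 - 7359) = 53618 + 63186 = 116804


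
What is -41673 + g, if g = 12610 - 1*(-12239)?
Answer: -16824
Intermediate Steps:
g = 24849 (g = 12610 + 12239 = 24849)
-41673 + g = -41673 + 24849 = -16824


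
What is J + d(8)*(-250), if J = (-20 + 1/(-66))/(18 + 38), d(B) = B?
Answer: -7393321/3696 ≈ -2000.4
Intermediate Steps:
J = -1321/3696 (J = (-20 - 1/66)/56 = -1321/66*1/56 = -1321/3696 ≈ -0.35741)
J + d(8)*(-250) = -1321/3696 + 8*(-250) = -1321/3696 - 2000 = -7393321/3696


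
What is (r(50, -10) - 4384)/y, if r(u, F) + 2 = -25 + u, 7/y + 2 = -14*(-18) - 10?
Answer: -149520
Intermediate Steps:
y = 7/240 (y = 7/(-2 + (-14*(-18) - 10)) = 7/(-2 + (252 - 10)) = 7/(-2 + 242) = 7/240 ≈ 0.029167)
r(u, F) = -27 + u (r(u, F) = -2 + (-25 + u) = -27 + u)
(r(50, -10) - 4384)/y = ((-27 + 50) - 4384)/(7/240) = (23 - 4384)*(240/7) = -4361*240/7 = -149520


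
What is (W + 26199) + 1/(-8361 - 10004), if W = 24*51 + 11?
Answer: 503825409/18365 ≈ 27434.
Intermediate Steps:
W = 1235 (W = 1224 + 11 = 1235)
(W + 26199) + 1/(-8361 - 10004) = (1235 + 26199) + 1/(-8361 - 10004) = 27434 + 1/(-18365) = 27434 - 1/18365 = 503825409/18365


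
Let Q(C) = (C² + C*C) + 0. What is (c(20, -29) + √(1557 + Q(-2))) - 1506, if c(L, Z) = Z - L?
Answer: -1555 + √1565 ≈ -1515.4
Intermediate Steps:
Q(C) = 2*C² (Q(C) = (C² + C²) + 0 = 2*C² + 0 = 2*C²)
(c(20, -29) + √(1557 + Q(-2))) - 1506 = ((-29 - 1*20) + √(1557 + 2*(-2)²)) - 1506 = ((-29 - 20) + √(1557 + 2*4)) - 1506 = (-49 + √(1557 + 8)) - 1506 = (-49 + √1565) - 1506 = -1555 + √1565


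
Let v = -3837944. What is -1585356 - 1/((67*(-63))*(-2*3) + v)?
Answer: -6044356822007/3812618 ≈ -1.5854e+6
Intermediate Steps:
-1585356 - 1/((67*(-63))*(-2*3) + v) = -1585356 - 1/((67*(-63))*(-2*3) - 3837944) = -1585356 - 1/(-4221*(-6) - 3837944) = -1585356 - 1/(25326 - 3837944) = -1585356 - 1/(-3812618) = -1585356 - 1*(-1/3812618) = -1585356 + 1/3812618 = -6044356822007/3812618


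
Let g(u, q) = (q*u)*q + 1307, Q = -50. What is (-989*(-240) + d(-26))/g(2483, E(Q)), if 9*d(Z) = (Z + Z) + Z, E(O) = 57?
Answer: 356027/12102861 ≈ 0.029417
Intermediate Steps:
g(u, q) = 1307 + u*q² (g(u, q) = u*q² + 1307 = 1307 + u*q²)
d(Z) = Z/3 (d(Z) = ((Z + Z) + Z)/9 = (2*Z + Z)/9 = (3*Z)/9 = Z/3)
(-989*(-240) + d(-26))/g(2483, E(Q)) = (-989*(-240) + (⅓)*(-26))/(1307 + 2483*57²) = (237360 - 26/3)/(1307 + 2483*3249) = 712054/(3*(1307 + 8067267)) = (712054/3)/8068574 = (712054/3)*(1/8068574) = 356027/12102861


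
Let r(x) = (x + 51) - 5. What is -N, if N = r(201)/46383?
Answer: -247/46383 ≈ -0.0053252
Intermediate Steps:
r(x) = 46 + x (r(x) = (51 + x) - 5 = 46 + x)
N = 247/46383 (N = (46 + 201)/46383 = 247*(1/46383) = 247/46383 ≈ 0.0053252)
-N = -1*247/46383 = -247/46383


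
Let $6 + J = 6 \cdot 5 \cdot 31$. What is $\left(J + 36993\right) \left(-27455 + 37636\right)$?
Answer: $386032977$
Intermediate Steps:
$J = 924$ ($J = -6 + 6 \cdot 5 \cdot 31 = -6 + 30 \cdot 31 = -6 + 930 = 924$)
$\left(J + 36993\right) \left(-27455 + 37636\right) = \left(924 + 36993\right) \left(-27455 + 37636\right) = 37917 \cdot 10181 = 386032977$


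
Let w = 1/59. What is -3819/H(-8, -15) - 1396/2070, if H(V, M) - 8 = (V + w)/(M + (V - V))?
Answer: -389264347/868365 ≈ -448.27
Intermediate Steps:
w = 1/59 ≈ 0.016949
H(V, M) = 8 + (1/59 + V)/M (H(V, M) = 8 + (V + 1/59)/(M + (V - V)) = 8 + (1/59 + V)/(M + 0) = 8 + (1/59 + V)/M)
-3819/H(-8, -15) - 1396/2070 = -3819*(-15/(1/59 - 8 + 8*(-15))) - 1396/2070 = -3819*(-15/(1/59 - 8 - 120)) - 1396*1/2070 = -3819/((-1/15*(-7551/59))) - 698/1035 = -3819/2517/295 - 698/1035 = -3819*295/2517 - 698/1035 = -375535/839 - 698/1035 = -389264347/868365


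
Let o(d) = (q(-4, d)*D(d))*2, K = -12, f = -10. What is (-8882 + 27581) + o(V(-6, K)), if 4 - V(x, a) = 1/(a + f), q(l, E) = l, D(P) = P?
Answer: 205333/11 ≈ 18667.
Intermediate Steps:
V(x, a) = 4 - 1/(-10 + a) (V(x, a) = 4 - 1/(a - 10) = 4 - 1/(-10 + a))
o(d) = -8*d (o(d) = -4*d*2 = -8*d)
(-8882 + 27581) + o(V(-6, K)) = (-8882 + 27581) - 8*(-41 + 4*(-12))/(-10 - 12) = 18699 - 8*(-41 - 48)/(-22) = 18699 - (-4)*(-89)/11 = 18699 - 8*89/22 = 18699 - 356/11 = 205333/11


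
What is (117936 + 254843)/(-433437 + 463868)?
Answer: 372779/30431 ≈ 12.250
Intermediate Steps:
(117936 + 254843)/(-433437 + 463868) = 372779/30431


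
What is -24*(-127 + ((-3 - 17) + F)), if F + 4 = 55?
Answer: 2304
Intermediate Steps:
F = 51 (F = -4 + 55 = 51)
-24*(-127 + ((-3 - 17) + F)) = -24*(-127 + ((-3 - 17) + 51)) = -24*(-127 + (-20 + 51)) = -24*(-127 + 31) = -24*(-96) = 2304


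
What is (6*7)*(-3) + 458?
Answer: 332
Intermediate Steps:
(6*7)*(-3) + 458 = 42*(-3) + 458 = -126 + 458 = 332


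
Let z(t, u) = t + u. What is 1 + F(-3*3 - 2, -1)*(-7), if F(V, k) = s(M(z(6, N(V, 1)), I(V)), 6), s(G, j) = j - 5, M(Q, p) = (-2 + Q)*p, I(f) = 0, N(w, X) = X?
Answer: -6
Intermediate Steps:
M(Q, p) = p*(-2 + Q)
s(G, j) = -5 + j
F(V, k) = 1 (F(V, k) = -5 + 6 = 1)
1 + F(-3*3 - 2, -1)*(-7) = 1 + 1*(-7) = 1 - 7 = -6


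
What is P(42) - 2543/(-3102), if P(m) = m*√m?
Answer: 2543/3102 + 42*√42 ≈ 273.01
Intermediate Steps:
P(m) = m^(3/2)
P(42) - 2543/(-3102) = 42^(3/2) - 2543/(-3102) = 42*√42 - 2543*(-1)/3102 = 42*√42 - 1*(-2543/3102) = 42*√42 + 2543/3102 = 2543/3102 + 42*√42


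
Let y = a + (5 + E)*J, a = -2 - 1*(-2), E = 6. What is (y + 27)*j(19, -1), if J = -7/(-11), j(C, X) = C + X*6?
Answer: 442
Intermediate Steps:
j(C, X) = C + 6*X
a = 0 (a = -2 + 2 = 0)
J = 7/11 (J = -7*(-1/11) = 7/11 ≈ 0.63636)
y = 7 (y = 0 + (5 + 6)*(7/11) = 0 + 11*(7/11) = 0 + 7 = 7)
(y + 27)*j(19, -1) = (7 + 27)*(19 + 6*(-1)) = 34*(19 - 6) = 34*13 = 442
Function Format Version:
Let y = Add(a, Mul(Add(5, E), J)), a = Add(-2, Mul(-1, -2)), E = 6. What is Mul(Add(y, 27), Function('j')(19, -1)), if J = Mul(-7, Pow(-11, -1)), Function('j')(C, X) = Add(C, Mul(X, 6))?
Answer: 442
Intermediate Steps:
Function('j')(C, X) = Add(C, Mul(6, X))
a = 0 (a = Add(-2, 2) = 0)
J = Rational(7, 11) (J = Mul(-7, Rational(-1, 11)) = Rational(7, 11) ≈ 0.63636)
y = 7 (y = Add(0, Mul(Add(5, 6), Rational(7, 11))) = Add(0, Mul(11, Rational(7, 11))) = Add(0, 7) = 7)
Mul(Add(y, 27), Function('j')(19, -1)) = Mul(Add(7, 27), Add(19, Mul(6, -1))) = Mul(34, Add(19, -6)) = Mul(34, 13) = 442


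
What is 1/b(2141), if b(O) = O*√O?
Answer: √2141/4583881 ≈ 1.0094e-5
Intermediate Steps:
b(O) = O^(3/2)
1/b(2141) = 1/(2141^(3/2)) = 1/(2141*√2141) = √2141/4583881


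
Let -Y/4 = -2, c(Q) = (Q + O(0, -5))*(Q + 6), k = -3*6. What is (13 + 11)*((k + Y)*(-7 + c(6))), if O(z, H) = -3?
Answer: -6960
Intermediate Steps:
k = -18
c(Q) = (-3 + Q)*(6 + Q) (c(Q) = (Q - 3)*(Q + 6) = (-3 + Q)*(6 + Q))
Y = 8 (Y = -4*(-2) = 8)
(13 + 11)*((k + Y)*(-7 + c(6))) = (13 + 11)*((-18 + 8)*(-7 + (-18 + 6² + 3*6))) = 24*(-10*(-7 + (-18 + 36 + 18))) = 24*(-10*(-7 + 36)) = 24*(-10*29) = 24*(-290) = -6960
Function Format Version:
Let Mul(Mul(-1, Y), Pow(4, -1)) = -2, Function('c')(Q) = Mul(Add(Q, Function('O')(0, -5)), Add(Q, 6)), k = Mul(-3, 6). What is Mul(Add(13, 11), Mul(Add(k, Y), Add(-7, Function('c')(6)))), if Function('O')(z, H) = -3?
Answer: -6960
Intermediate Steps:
k = -18
Function('c')(Q) = Mul(Add(-3, Q), Add(6, Q)) (Function('c')(Q) = Mul(Add(Q, -3), Add(Q, 6)) = Mul(Add(-3, Q), Add(6, Q)))
Y = 8 (Y = Mul(-4, -2) = 8)
Mul(Add(13, 11), Mul(Add(k, Y), Add(-7, Function('c')(6)))) = Mul(Add(13, 11), Mul(Add(-18, 8), Add(-7, Add(-18, Pow(6, 2), Mul(3, 6))))) = Mul(24, Mul(-10, Add(-7, Add(-18, 36, 18)))) = Mul(24, Mul(-10, Add(-7, 36))) = Mul(24, Mul(-10, 29)) = Mul(24, -290) = -6960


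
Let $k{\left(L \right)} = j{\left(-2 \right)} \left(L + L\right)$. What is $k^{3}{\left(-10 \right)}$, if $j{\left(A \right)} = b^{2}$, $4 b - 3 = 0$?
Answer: $- \frac{91125}{64} \approx -1423.8$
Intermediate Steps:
$b = \frac{3}{4}$ ($b = \frac{3}{4} + \frac{1}{4} \cdot 0 = \frac{3}{4} + 0 = \frac{3}{4} \approx 0.75$)
$j{\left(A \right)} = \frac{9}{16}$ ($j{\left(A \right)} = \left(\frac{3}{4}\right)^{2} = \frac{9}{16}$)
$k{\left(L \right)} = \frac{9 L}{8}$ ($k{\left(L \right)} = \frac{9 \left(L + L\right)}{16} = \frac{9 \cdot 2 L}{16} = \frac{9 L}{8}$)
$k^{3}{\left(-10 \right)} = \left(\frac{9}{8} \left(-10\right)\right)^{3} = \left(- \frac{45}{4}\right)^{3} = - \frac{91125}{64}$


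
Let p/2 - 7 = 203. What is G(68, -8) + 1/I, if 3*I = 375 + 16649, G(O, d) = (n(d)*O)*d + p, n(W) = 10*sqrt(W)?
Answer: 7150083/17024 - 10880*I*sqrt(2) ≈ 420.0 - 15387.0*I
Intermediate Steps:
p = 420 (p = 14 + 2*203 = 14 + 406 = 420)
G(O, d) = 420 + 10*O*d**(3/2) (G(O, d) = ((10*sqrt(d))*O)*d + 420 = (10*O*sqrt(d))*d + 420 = 10*O*d**(3/2) + 420 = 420 + 10*O*d**(3/2))
I = 17024/3 (I = (375 + 16649)/3 = (1/3)*17024 = 17024/3 ≈ 5674.7)
G(68, -8) + 1/I = (420 + 10*68*(-8)**(3/2)) + 1/(17024/3) = (420 + 10*68*(-16*I*sqrt(2))) + 3/17024 = (420 - 10880*I*sqrt(2)) + 3/17024 = 7150083/17024 - 10880*I*sqrt(2)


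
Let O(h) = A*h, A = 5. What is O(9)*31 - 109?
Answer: 1286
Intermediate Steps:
O(h) = 5*h
O(9)*31 - 109 = (5*9)*31 - 109 = 45*31 - 109 = 1395 - 109 = 1286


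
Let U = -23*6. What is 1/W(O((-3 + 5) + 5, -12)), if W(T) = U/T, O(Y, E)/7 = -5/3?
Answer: 35/414 ≈ 0.084541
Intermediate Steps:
U = -138
O(Y, E) = -35/3 (O(Y, E) = 7*(-5/3) = -35/3)
W(T) = -138/T
1/W(O((-3 + 5) + 5, -12)) = 1/(-138/(-35/3)) = 1/(-138*(-3/35)) = 1/(414/35) = 35/414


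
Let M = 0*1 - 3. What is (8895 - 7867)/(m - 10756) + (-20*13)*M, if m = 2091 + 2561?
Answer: 1190023/1526 ≈ 779.83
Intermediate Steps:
M = -3 (M = 0 - 3 = -3)
m = 4652
(8895 - 7867)/(m - 10756) + (-20*13)*M = (8895 - 7867)/(4652 - 10756) - 20*13*(-3) = 1028/(-6104) - 260*(-3) = 1028*(-1/6104) + 780 = -257/1526 + 780 = 1190023/1526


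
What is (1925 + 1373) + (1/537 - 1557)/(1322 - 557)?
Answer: 1353998782/410805 ≈ 3296.0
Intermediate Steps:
(1925 + 1373) + (1/537 - 1557)/(1322 - 557) = 3298 + (1/537 - 1557)/765 = 3298 - 836108/537*1/765 = 3298 - 836108/410805 = 1353998782/410805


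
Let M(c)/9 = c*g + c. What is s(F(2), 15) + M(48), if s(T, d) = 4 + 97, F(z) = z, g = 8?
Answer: 3989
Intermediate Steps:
s(T, d) = 101
M(c) = 81*c (M(c) = 9*(c*8 + c) = 9*(8*c + c) = 9*(9*c) = 81*c)
s(F(2), 15) + M(48) = 101 + 81*48 = 101 + 3888 = 3989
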